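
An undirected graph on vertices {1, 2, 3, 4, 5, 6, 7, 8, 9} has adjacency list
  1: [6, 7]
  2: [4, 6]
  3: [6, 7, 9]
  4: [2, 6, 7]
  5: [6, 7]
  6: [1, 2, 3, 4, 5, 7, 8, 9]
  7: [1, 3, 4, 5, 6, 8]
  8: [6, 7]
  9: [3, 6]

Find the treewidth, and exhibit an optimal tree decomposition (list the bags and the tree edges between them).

Every bag has size at most 3, so the width is 3 − 1 = 2 and tw(G) ≤ 2. Conversely, {3, 6, 9} is a clique of size 3, and the vertices of any clique must share a bag in every tree decomposition; so some bag has ≥ 3 vertices and tw(G) ≥ 2. Hence tw(G) = 2 exactly.

Treewidth 2.
One optimal decomposition is:
Bags: B1 = {4, 6, 7}  B2 = {2, 4, 6}  B3 = {3, 6, 7}  B4 = {5, 6, 7}  B5 = {6, 7, 8}  B6 = {3, 6, 9}  B7 = {1, 6, 7}
Tree: B1–B2, B1–B3, B1–B4, B3–B5, B3–B6, B1–B7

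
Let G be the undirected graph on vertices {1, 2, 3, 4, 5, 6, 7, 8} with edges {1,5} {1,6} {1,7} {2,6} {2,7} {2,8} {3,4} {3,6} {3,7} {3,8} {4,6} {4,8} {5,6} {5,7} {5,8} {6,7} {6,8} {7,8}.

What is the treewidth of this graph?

3

A width-3 tree decomposition is:
Bags: B1 = {5, 6, 7, 8}  B2 = {1, 5, 6, 7}  B3 = {2, 6, 7, 8}  B4 = {3, 6, 7, 8}  B5 = {3, 4, 6, 8}
Tree: B1–B2, B1–B3, B1–B4, B4–B5
Every bag has size at most 4, so the width is 4 − 1 = 3 and tw(G) ≤ 3. Conversely, {3, 4, 6, 8} is a clique of size 4, and the vertices of any clique must share a bag in every tree decomposition; so some bag has ≥ 4 vertices and tw(G) ≥ 3. The upper and lower bounds meet at 3, so that is the treewidth.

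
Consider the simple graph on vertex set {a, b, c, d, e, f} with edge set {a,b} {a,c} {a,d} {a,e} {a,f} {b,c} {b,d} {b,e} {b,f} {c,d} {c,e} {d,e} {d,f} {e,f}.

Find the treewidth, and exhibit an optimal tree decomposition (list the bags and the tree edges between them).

The largest bag has 5 vertices, giving width 4; this decomposition certifies tw(G) ≤ 4. For the lower bound, the 5 vertices {a, b, c, d, e} are pairwise adjacent, and any tree decomposition puts a clique entirely inside one bag — forcing width ≥ 4. Hence tw(G) = 4 exactly.

Treewidth 4.
Bags: B1 = {a, b, d, e, f}  B2 = {a, b, c, d, e}
Tree: B1–B2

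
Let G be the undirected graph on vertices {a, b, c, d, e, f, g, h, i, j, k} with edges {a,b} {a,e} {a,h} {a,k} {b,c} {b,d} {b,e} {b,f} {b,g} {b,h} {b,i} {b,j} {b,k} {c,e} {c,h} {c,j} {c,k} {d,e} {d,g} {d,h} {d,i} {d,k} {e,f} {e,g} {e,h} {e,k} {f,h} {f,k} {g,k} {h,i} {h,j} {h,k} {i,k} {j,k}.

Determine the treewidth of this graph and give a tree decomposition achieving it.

The largest bag has 5 vertices, giving width 4; this decomposition certifies tw(G) ≤ 4. For the lower bound, the 5 vertices {b, d, e, g, k} are pairwise adjacent, and any tree decomposition puts a clique entirely inside one bag — forcing width ≥ 4. The upper and lower bounds meet at 4, so that is the treewidth.

Treewidth 4.
One optimal decomposition is:
Bags: B1 = {b, c, e, h, k}  B2 = {b, c, h, j, k}  B3 = {b, e, f, h, k}  B4 = {b, d, e, h, k}  B5 = {b, d, h, i, k}  B6 = {b, d, e, g, k}  B7 = {a, b, e, h, k}
Tree: B1–B2, B1–B3, B3–B4, B4–B5, B4–B6, B3–B7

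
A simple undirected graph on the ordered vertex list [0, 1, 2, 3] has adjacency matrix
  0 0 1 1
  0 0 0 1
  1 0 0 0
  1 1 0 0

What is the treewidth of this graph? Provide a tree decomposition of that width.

Every bag has size at most 2, so the width is 2 − 1 = 1 and tw(G) ≤ 1. Any graph with an edge has treewidth ≥ 1, and G has the edge 0–3. Therefore the treewidth is 1.

Treewidth 1.
Bags: B1 = {0, 3}  B2 = {1, 3}  B3 = {0, 2}
Tree: B1–B2, B1–B3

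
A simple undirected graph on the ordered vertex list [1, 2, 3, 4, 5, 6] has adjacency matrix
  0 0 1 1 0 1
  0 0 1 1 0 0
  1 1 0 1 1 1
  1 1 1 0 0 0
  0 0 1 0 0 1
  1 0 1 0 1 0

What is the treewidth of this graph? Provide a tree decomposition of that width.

Every bag has size at most 3, so the width is 3 − 1 = 2 and tw(G) ≤ 2. Conversely, {1, 3, 4} is a clique of size 3, and the vertices of any clique must share a bag in every tree decomposition; so some bag has ≥ 3 vertices and tw(G) ≥ 2. Therefore the treewidth is 2.

Treewidth 2.
Bags: B1 = {1, 3, 4}  B2 = {1, 3, 6}  B3 = {2, 3, 4}  B4 = {3, 5, 6}
Tree: B1–B2, B1–B3, B2–B4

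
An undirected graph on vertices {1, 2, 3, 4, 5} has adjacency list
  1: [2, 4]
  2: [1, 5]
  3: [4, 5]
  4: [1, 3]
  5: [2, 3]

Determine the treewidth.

A width-2 tree decomposition is:
Bags: B1 = {1, 3, 4}  B2 = {1, 3, 5}  B3 = {1, 2, 5}
Tree: B1–B2, B2–B3
Each bag holds 3 vertices, so the decomposition has width 2, which upper-bounds the treewidth. Since 1–4–3–5–2–1 is a cycle in G, G is not acyclic. Forests are exactly the graphs of treewidth ≤ 1, so tw(G) ≥ 2. Therefore the treewidth is 2.

2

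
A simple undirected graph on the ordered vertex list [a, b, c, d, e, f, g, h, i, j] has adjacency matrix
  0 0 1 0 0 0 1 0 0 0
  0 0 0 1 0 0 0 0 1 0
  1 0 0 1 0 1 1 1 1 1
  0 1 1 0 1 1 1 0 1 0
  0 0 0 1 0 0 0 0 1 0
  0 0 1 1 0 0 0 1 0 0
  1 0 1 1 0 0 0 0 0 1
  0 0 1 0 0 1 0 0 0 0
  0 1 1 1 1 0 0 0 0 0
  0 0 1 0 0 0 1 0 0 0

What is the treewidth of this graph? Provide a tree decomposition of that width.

Every bag has size at most 3, so the width is 3 − 1 = 2 and tw(G) ≤ 2. On the other hand G contains the 3-clique {d, e, i}. A clique must lie in a single bag of any decomposition, so no decomposition can have width below 2. Combining the bounds, tw(G) = 2.

Treewidth 2.
Bags: B1 = {c, d, i}  B2 = {c, d, g}  B3 = {c, d, f}  B4 = {a, c, g}  B5 = {b, d, i}  B6 = {d, e, i}  B7 = {c, f, h}  B8 = {c, g, j}
Tree: B1–B2, B1–B3, B2–B4, B1–B5, B1–B6, B3–B7, B2–B8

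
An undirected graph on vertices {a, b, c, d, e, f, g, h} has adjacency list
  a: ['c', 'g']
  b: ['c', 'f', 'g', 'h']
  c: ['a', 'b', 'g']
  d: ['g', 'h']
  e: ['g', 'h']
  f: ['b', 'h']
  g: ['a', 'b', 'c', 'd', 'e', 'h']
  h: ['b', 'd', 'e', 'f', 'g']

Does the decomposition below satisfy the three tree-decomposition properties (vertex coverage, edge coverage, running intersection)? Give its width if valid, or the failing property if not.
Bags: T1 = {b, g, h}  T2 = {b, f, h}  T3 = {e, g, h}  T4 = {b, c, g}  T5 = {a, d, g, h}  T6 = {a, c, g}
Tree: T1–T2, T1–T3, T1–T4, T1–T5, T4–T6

No — bags containing vertex a are not connected in the tree.

A tree decomposition must satisfy three properties: every vertex lies in some bag; for every edge, both endpoints lie together in some bag; and for every vertex, the bags containing it form a connected subtree. Here bags containing vertex a are not connected in the tree, so the decomposition is invalid.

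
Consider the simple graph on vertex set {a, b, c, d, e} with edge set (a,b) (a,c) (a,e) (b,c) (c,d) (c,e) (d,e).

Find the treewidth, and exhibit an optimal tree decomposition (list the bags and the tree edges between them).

Every bag has size at most 3, so the width is 3 − 1 = 2 and tw(G) ≤ 2. On the other hand G contains the 3-clique {c, d, e}. A clique must lie in a single bag of any decomposition, so no decomposition can have width below 2. Therefore the treewidth is 2.

Treewidth 2.
One optimal decomposition is:
Bags: B1 = {a, c, e}  B2 = {a, b, c}  B3 = {c, d, e}
Tree: B1–B2, B1–B3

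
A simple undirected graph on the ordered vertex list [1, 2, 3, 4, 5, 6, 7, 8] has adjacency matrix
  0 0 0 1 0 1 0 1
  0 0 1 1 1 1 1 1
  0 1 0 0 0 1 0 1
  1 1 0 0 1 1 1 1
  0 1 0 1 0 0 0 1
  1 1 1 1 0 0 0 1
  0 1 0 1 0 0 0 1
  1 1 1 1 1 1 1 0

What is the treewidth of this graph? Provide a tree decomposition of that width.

Treewidth 3.
One optimal decomposition is:
Bags: B1 = {2, 4, 6, 8}  B2 = {2, 3, 6, 8}  B3 = {2, 4, 5, 8}  B4 = {1, 4, 6, 8}  B5 = {2, 4, 7, 8}
Tree: B1–B2, B1–B3, B1–B4, B3–B5

The largest bag has 4 vertices, giving width 3; this decomposition certifies tw(G) ≤ 3. Conversely, {1, 4, 6, 8} is a clique of size 4, and the vertices of any clique must share a bag in every tree decomposition; so some bag has ≥ 4 vertices and tw(G) ≥ 3. The upper and lower bounds meet at 3, so that is the treewidth.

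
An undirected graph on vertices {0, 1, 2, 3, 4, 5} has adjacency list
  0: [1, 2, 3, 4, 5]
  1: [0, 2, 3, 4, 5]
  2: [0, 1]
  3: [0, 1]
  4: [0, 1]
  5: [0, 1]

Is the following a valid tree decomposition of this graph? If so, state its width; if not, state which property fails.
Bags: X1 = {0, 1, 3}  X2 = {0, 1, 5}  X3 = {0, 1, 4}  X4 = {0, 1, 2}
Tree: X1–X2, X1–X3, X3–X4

Yes; width 2.

Vertex coverage: the bags together contain {0, 1, 2, 3, 4, 5}, the full vertex set. Edge coverage: each edge of G has both endpoints in at least one bag. Running intersection: for every vertex, the bags containing it form a connected subtree. All three properties hold, so this is a valid tree decomposition of width max|bag| − 1 = 2, and hence tw(G) ≤ 2.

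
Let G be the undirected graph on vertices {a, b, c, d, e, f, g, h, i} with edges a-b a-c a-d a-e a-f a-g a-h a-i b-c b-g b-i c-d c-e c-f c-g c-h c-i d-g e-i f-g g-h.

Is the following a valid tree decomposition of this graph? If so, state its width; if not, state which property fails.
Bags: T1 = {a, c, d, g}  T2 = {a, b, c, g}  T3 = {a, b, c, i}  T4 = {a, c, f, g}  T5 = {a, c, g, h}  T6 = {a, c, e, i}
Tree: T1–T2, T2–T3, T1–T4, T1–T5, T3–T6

Checking the three conditions: (i) the bags cover all of {a, b, c, d, e, f, g, h, i}; (ii) for each edge, some bag contains both endpoints; (iii) the bags containing any fixed vertex form a subtree. All hold, so the decomposition is valid with width 4 − 1 = 3.

Yes; width 3.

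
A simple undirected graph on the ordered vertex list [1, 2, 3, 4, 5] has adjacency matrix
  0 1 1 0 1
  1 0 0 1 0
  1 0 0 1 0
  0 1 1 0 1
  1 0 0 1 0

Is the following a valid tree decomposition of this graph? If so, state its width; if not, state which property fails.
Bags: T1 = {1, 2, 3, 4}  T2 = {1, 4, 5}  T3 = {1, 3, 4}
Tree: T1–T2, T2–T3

No — bags containing vertex 3 are not connected in the tree.

A tree decomposition must satisfy three properties: every vertex lies in some bag; for every edge, both endpoints lie together in some bag; and for every vertex, the bags containing it form a connected subtree. Here bags containing vertex 3 are not connected in the tree, so the decomposition is invalid.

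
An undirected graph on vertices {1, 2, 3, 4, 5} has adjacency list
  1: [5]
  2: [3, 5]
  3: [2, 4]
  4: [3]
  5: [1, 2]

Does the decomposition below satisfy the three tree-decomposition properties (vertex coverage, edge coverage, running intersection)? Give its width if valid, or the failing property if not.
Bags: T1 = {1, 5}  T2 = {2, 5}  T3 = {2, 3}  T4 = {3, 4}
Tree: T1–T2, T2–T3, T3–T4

Yes; width 1.

Checking the three conditions: (i) the bags cover all of {1, 2, 3, 4, 5}; (ii) for each edge, some bag contains both endpoints; (iii) the bags containing any fixed vertex form a subtree. All hold, so the decomposition is valid with width 2 − 1 = 1.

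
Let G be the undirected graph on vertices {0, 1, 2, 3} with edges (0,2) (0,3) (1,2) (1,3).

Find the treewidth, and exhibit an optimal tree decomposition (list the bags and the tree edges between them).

Treewidth 2.
Bags: B1 = {1, 2, 3}  B2 = {0, 2, 3}
Tree: B1–B2

The largest bag has 3 vertices, giving width 2; this decomposition certifies tw(G) ≤ 2. For the lower bound, G contains the cycle 3–1–2–0–3, so G is not a forest; only forests have treewidth ≤ 1, hence tw(G) ≥ 2. Combining the bounds, tw(G) = 2.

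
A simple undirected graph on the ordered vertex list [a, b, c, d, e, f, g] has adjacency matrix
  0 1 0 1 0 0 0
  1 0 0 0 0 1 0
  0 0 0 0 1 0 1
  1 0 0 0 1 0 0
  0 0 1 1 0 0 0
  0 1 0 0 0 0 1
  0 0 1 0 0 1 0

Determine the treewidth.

2

A width-2 tree decomposition is:
Bags: B1 = {a, b, f}  B2 = {a, d, f}  B3 = {d, e, f}  B4 = {c, e, f}  B5 = {c, f, g}
Tree: B1–B2, B2–B3, B3–B4, B4–B5
Each bag holds 3 vertices, so the decomposition has width 2, which upper-bounds the treewidth. Since f–b–a–d–e–c–g–f is a cycle in G, G is not acyclic. Forests are exactly the graphs of treewidth ≤ 1, so tw(G) ≥ 2. Hence tw(G) = 2 exactly.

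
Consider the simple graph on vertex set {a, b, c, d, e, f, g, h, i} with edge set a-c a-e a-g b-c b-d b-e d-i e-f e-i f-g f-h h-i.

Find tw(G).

3

A width-3 tree decomposition is:
Bags: B1 = {a, c, f, g}  B2 = {a, c, e, f}  B3 = {b, c, e, f}  B4 = {b, e, f, h}  B5 = {b, e, h, i}  B6 = {b, d, h, i}
Tree: B1–B2, B2–B3, B3–B4, B4–B5, B5–B6
Each bag holds 4 vertices, so the decomposition has width 3, which upper-bounds the treewidth. For the lower bound: the 4 vertex sets {a,c,g}, {f}, {e}, {b,d,h,i} are disjoint, each induces a connected subgraph, and every pair is joined by at least one edge of G. Contracting each set to a single vertex therefore yields K_{4} as a minor, and since treewidth is minor-monotone, tw(G) ≥ tw(K_{4}) = 3. Therefore the treewidth is 3.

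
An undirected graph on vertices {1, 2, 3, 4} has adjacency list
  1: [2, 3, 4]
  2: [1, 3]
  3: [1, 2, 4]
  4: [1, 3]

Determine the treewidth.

2

A width-2 tree decomposition is:
Bags: B1 = {1, 3, 4}  B2 = {1, 2, 3}
Tree: B1–B2
The largest bag has 3 vertices, giving width 2; this decomposition certifies tw(G) ≤ 2. On the other hand G contains the 3-clique {1, 2, 3}. A clique must lie in a single bag of any decomposition, so no decomposition can have width below 2. Combining the bounds, tw(G) = 2.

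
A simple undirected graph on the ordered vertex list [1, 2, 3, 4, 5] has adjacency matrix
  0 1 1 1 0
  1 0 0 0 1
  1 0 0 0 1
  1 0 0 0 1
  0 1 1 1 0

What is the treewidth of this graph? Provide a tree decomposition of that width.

The largest bag has 3 vertices, giving width 2; this decomposition certifies tw(G) ≤ 2. Since 2–5–4–1–2 is a cycle in G, G is not acyclic. Forests are exactly the graphs of treewidth ≤ 1, so tw(G) ≥ 2. Hence tw(G) = 2 exactly.

Treewidth 2.
One such decomposition:
Bags: B1 = {1, 2, 5}  B2 = {1, 4, 5}  B3 = {1, 3, 5}
Tree: B1–B2, B2–B3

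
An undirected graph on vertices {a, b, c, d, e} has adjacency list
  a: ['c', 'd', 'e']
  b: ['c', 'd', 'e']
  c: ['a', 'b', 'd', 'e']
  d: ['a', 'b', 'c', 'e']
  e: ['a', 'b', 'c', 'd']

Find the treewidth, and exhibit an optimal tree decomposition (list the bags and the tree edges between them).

Treewidth 3.
One optimal decomposition is:
Bags: B1 = {a, c, d, e}  B2 = {b, c, d, e}
Tree: B1–B2

Every bag has size at most 4, so the width is 4 − 1 = 3 and tw(G) ≤ 3. Conversely, {a, c, d, e} is a clique of size 4, and the vertices of any clique must share a bag in every tree decomposition; so some bag has ≥ 4 vertices and tw(G) ≥ 3. Therefore the treewidth is 3.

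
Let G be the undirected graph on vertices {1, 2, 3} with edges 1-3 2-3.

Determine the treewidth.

A width-1 tree decomposition is:
Bags: B1 = {2, 3}  B2 = {1, 3}
Tree: B1–B2
The largest bag has 2 vertices, giving width 1; this decomposition certifies tw(G) ≤ 1. Since G has at least one edge (e.g. 2–3), it is not an edgeless graph, so tw(G) ≥ 1. Therefore the treewidth is 1.

1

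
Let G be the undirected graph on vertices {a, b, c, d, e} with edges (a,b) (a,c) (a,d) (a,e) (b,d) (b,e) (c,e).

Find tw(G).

2

A width-2 tree decomposition is:
Bags: B1 = {a, c, e}  B2 = {a, b, e}  B3 = {a, b, d}
Tree: B1–B2, B2–B3
The largest bag has 3 vertices, giving width 2; this decomposition certifies tw(G) ≤ 2. On the other hand G contains the 3-clique {a, b, d}. A clique must lie in a single bag of any decomposition, so no decomposition can have width below 2. Therefore the treewidth is 2.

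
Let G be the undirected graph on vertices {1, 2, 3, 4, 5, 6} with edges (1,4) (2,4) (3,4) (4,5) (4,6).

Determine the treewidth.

A width-1 tree decomposition is:
Bags: B1 = {1, 4}  B2 = {4, 5}  B3 = {4, 6}  B4 = {2, 4}  B5 = {3, 4}
Tree: B1–B2, B1–B3, B2–B4, B4–B5
The largest bag has 2 vertices, giving width 1; this decomposition certifies tw(G) ≤ 1. Since G has at least one edge (e.g. 1–4), it is not an edgeless graph, so tw(G) ≥ 1. Therefore the treewidth is 1.

1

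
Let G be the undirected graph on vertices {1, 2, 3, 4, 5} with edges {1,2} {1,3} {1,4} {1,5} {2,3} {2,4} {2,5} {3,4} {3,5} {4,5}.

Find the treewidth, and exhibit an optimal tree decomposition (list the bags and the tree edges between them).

A single bag containing all 5 vertices is trivially a valid decomposition of width 4. For the lower bound, the 5 vertices {1, 2, 3, 4, 5} are pairwise adjacent, and any tree decomposition puts a clique entirely inside one bag — forcing width ≥ 4. Combining the bounds, tw(G) = 4.

Treewidth 4.
One optimal decomposition is:
Bags: B1 = {1, 2, 3, 4, 5}
Tree: (single bag)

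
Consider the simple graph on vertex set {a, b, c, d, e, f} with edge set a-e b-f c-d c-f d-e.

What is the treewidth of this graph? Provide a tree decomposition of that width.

Every bag has size at most 2, so the width is 2 − 1 = 1 and tw(G) ≤ 1. Since G has at least one edge (e.g. a–e), it is not an edgeless graph, so tw(G) ≥ 1. The upper and lower bounds meet at 1, so that is the treewidth.

Treewidth 1.
Bags: B1 = {a, e}  B2 = {d, e}  B3 = {c, d}  B4 = {c, f}  B5 = {b, f}
Tree: B1–B2, B2–B3, B3–B4, B4–B5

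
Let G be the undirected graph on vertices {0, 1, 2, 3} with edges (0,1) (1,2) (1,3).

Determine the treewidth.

1

A width-1 tree decomposition is:
Bags: B1 = {1, 2}  B2 = {0, 1}  B3 = {1, 3}
Tree: B1–B2, B1–B3
Every bag has size at most 2, so the width is 2 − 1 = 1 and tw(G) ≤ 1. G has an edge, so its treewidth is at least 1. Combining the bounds, tw(G) = 1.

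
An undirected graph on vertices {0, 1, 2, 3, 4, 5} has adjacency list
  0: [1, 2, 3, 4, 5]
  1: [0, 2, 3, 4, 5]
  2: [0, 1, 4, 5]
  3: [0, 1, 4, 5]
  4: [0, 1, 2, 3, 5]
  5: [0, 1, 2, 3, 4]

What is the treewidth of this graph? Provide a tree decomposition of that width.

Treewidth 4.
Bags: B1 = {0, 1, 2, 4, 5}  B2 = {0, 1, 3, 4, 5}
Tree: B1–B2

The largest bag has 5 vertices, giving width 4; this decomposition certifies tw(G) ≤ 4. For the lower bound, the 5 vertices {0, 1, 2, 4, 5} are pairwise adjacent, and any tree decomposition puts a clique entirely inside one bag — forcing width ≥ 4. Hence tw(G) = 4 exactly.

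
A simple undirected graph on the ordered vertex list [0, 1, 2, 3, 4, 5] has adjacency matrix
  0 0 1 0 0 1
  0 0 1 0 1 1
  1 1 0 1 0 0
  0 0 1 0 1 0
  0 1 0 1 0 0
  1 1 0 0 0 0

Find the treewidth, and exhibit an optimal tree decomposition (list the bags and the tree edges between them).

Treewidth 2.
One such decomposition:
Bags: B1 = {0, 2, 5}  B2 = {1, 2, 5}  B3 = {1, 2, 3}  B4 = {1, 3, 4}
Tree: B1–B2, B2–B3, B3–B4

Every bag has size at most 3, so the width is 3 − 1 = 2 and tw(G) ≤ 2. The edges 0–5–1–2–0 form a cycle, so G is not a tree and its treewidth is at least 2. Combining the bounds, tw(G) = 2.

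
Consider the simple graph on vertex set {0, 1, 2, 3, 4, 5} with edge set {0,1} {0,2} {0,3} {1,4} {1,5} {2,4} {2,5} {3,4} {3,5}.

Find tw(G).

A width-3 tree decomposition is:
Bags: B1 = {0, 2, 4, 5}  B2 = {0, 1, 4, 5}  B3 = {0, 3, 4, 5}
Tree: B1–B2, B2–B3
Every bag has size at most 4, so the width is 4 − 1 = 3 and tw(G) ≤ 3. For the lower bound: the 4 vertex sets {0,2}, {1,5}, {4}, {3} are disjoint, each induces a connected subgraph, and every pair is joined by at least one edge of G. Contracting each set to a single vertex therefore yields K_{4} as a minor, and since treewidth is minor-monotone, tw(G) ≥ tw(K_{4}) = 3. Therefore the treewidth is 3.

3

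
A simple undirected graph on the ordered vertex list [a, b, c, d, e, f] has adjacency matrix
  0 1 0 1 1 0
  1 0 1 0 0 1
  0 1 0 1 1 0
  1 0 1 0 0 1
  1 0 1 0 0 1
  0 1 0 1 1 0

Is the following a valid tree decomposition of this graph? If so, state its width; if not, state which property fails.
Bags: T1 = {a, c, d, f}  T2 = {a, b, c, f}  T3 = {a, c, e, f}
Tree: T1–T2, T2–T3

Vertex coverage: the bags together contain {a, b, c, d, e, f}, the full vertex set. Edge coverage: each edge of G has both endpoints in at least one bag. Running intersection: for every vertex, the bags containing it form a connected subtree. All three properties hold, so this is a valid tree decomposition of width max|bag| − 1 = 3, and hence tw(G) ≤ 3.

Yes; width 3.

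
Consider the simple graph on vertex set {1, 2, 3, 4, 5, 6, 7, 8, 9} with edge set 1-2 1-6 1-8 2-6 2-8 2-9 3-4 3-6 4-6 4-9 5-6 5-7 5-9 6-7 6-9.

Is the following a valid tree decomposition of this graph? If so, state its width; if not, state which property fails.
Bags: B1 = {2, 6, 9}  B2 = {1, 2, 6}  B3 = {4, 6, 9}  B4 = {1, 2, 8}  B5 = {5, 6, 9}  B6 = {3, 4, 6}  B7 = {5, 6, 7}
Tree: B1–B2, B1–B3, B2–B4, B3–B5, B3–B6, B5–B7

Yes; width 2.

Checking the three conditions: (i) the bags cover all of {1, 2, 3, 4, 5, 6, 7, 8, 9}; (ii) for each edge, some bag contains both endpoints; (iii) the bags containing any fixed vertex form a subtree. All hold, so the decomposition is valid with width 3 − 1 = 2.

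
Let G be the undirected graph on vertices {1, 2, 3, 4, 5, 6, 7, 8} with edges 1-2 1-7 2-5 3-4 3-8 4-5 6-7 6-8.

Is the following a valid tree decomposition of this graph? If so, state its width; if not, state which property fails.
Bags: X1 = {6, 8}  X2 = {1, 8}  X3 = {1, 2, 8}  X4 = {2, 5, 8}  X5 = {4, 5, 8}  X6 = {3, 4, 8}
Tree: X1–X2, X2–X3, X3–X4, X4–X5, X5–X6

No — vertex 7 appears in no bag.

A tree decomposition must satisfy three properties: every vertex lies in some bag; for every edge, both endpoints lie together in some bag; and for every vertex, the bags containing it form a connected subtree. Here vertex 7 appears in no bag, so the decomposition is invalid.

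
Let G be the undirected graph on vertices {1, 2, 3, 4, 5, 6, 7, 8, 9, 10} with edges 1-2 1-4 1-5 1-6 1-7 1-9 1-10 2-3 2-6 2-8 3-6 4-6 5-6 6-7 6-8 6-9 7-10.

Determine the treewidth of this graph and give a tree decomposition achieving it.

Every bag has size at most 3, so the width is 3 − 1 = 2 and tw(G) ≤ 2. For the lower bound, the 3 vertices {1, 7, 10} are pairwise adjacent, and any tree decomposition puts a clique entirely inside one bag — forcing width ≥ 2. Therefore the treewidth is 2.

Treewidth 2.
One optimal decomposition is:
Bags: B1 = {1, 2, 6}  B2 = {2, 3, 6}  B3 = {1, 4, 6}  B4 = {1, 5, 6}  B5 = {1, 6, 7}  B6 = {1, 7, 10}  B7 = {2, 6, 8}  B8 = {1, 6, 9}
Tree: B1–B2, B1–B3, B1–B4, B3–B5, B5–B6, B2–B7, B5–B8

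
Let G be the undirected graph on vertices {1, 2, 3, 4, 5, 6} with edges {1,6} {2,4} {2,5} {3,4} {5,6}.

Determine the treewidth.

1

A width-1 tree decomposition is:
Bags: B1 = {1, 6}  B2 = {5, 6}  B3 = {2, 5}  B4 = {2, 4}  B5 = {3, 4}
Tree: B1–B2, B2–B3, B3–B4, B4–B5
Each bag holds 2 vertices, so the decomposition has width 1, which upper-bounds the treewidth. Since G has at least one edge (e.g. 1–6), it is not an edgeless graph, so tw(G) ≥ 1. Therefore the treewidth is 1.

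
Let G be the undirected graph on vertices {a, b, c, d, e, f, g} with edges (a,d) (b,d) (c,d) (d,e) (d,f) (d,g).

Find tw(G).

1

A width-1 tree decomposition is:
Bags: B1 = {d, e}  B2 = {a, d}  B3 = {b, d}  B4 = {d, f}  B5 = {d, g}  B6 = {c, d}
Tree: B1–B2, B1–B3, B3–B4, B3–B5, B5–B6
Every bag has size at most 2, so the width is 2 − 1 = 1 and tw(G) ≤ 1. Any graph with an edge has treewidth ≥ 1, and G has the edge d–e. The upper and lower bounds meet at 1, so that is the treewidth.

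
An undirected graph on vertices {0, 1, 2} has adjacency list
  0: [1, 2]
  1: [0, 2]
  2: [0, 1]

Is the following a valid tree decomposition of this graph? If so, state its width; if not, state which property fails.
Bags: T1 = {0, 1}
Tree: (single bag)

A tree decomposition must satisfy three properties: every vertex lies in some bag; for every edge, both endpoints lie together in some bag; and for every vertex, the bags containing it form a connected subtree. Here vertex 2 appears in no bag, so the decomposition is invalid.

No — vertex 2 appears in no bag.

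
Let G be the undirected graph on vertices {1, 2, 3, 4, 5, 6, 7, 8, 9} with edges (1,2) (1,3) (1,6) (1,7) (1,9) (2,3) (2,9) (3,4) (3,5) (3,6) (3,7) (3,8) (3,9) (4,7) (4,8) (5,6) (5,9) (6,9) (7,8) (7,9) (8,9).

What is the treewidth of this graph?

A width-3 tree decomposition is:
Bags: B1 = {3, 4, 7, 8}  B2 = {3, 7, 8, 9}  B3 = {1, 3, 7, 9}  B4 = {1, 3, 6, 9}  B5 = {3, 5, 6, 9}  B6 = {1, 2, 3, 9}
Tree: B1–B2, B2–B3, B3–B4, B4–B5, B3–B6
Every bag has size at most 4, so the width is 4 − 1 = 3 and tw(G) ≤ 3. Conversely, {3, 7, 8, 9} is a clique of size 4, and the vertices of any clique must share a bag in every tree decomposition; so some bag has ≥ 4 vertices and tw(G) ≥ 3. Hence tw(G) = 3 exactly.

3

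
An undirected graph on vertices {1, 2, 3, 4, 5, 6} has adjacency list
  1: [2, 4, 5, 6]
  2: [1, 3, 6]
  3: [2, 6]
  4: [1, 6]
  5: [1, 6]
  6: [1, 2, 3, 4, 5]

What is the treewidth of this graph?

A width-2 tree decomposition is:
Bags: B1 = {1, 4, 6}  B2 = {1, 5, 6}  B3 = {1, 2, 6}  B4 = {2, 3, 6}
Tree: B1–B2, B1–B3, B3–B4
Every bag has size at most 3, so the width is 3 − 1 = 2 and tw(G) ≤ 2. For the lower bound, the 3 vertices {1, 2, 6} are pairwise adjacent, and any tree decomposition puts a clique entirely inside one bag — forcing width ≥ 2. Hence tw(G) = 2 exactly.

2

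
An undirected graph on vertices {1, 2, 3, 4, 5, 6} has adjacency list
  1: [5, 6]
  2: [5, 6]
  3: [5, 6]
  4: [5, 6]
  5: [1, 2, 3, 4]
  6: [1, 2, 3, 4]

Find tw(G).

2

A width-2 tree decomposition is:
Bags: B1 = {2, 5, 6}  B2 = {4, 5, 6}  B3 = {3, 5, 6}  B4 = {1, 5, 6}
Tree: B1–B2, B2–B3, B3–B4
Every bag has size at most 3, so the width is 3 − 1 = 2 and tw(G) ≤ 2. The edges 5–2–6–4–5 form a cycle, so G is not a tree and its treewidth is at least 2. The upper and lower bounds meet at 2, so that is the treewidth.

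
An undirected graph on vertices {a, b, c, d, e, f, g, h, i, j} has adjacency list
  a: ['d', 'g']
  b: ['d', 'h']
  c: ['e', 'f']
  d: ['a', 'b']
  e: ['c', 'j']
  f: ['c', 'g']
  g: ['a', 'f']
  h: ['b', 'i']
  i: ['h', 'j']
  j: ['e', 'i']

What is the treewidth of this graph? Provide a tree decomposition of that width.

Every bag has size at most 3, so the width is 3 − 1 = 2 and tw(G) ≤ 2. For the lower bound, G contains the cycle i–h–b–d–a–g–f–c–e–j–i, so G is not a forest; only forests have treewidth ≤ 1, hence tw(G) ≥ 2. Hence tw(G) = 2 exactly.

Treewidth 2.
Bags: B1 = {b, h, i}  B2 = {b, d, i}  B3 = {a, d, i}  B4 = {a, g, i}  B5 = {f, g, i}  B6 = {c, f, i}  B7 = {c, e, i}  B8 = {e, i, j}
Tree: B1–B2, B2–B3, B3–B4, B4–B5, B5–B6, B6–B7, B7–B8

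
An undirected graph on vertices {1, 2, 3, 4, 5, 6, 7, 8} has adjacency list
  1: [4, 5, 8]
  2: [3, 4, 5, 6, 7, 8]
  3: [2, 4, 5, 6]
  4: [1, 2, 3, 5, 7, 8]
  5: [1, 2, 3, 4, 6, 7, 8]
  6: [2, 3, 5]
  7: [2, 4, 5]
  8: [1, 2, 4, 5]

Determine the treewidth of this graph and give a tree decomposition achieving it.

Every bag has size at most 4, so the width is 4 − 1 = 3 and tw(G) ≤ 3. For the lower bound, the 4 vertices {1, 4, 5, 8} are pairwise adjacent, and any tree decomposition puts a clique entirely inside one bag — forcing width ≥ 3. Therefore the treewidth is 3.

Treewidth 3.
One such decomposition:
Bags: B1 = {2, 3, 5, 6}  B2 = {2, 3, 4, 5}  B3 = {2, 4, 5, 8}  B4 = {2, 4, 5, 7}  B5 = {1, 4, 5, 8}
Tree: B1–B2, B2–B3, B2–B4, B3–B5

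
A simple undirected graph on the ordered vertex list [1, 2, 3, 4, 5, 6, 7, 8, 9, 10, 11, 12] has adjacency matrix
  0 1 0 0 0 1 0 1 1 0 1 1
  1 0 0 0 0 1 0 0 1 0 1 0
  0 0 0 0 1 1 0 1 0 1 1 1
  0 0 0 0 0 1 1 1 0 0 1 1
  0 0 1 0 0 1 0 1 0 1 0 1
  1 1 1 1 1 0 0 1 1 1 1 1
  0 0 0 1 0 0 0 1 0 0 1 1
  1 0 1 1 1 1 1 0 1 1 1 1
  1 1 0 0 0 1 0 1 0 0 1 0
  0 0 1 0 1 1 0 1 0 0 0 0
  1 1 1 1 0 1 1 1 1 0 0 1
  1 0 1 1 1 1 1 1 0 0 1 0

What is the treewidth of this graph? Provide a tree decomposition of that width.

Every bag has size at most 5, so the width is 5 − 1 = 4 and tw(G) ≤ 4. Conversely, {3, 5, 6, 8, 10} is a clique of size 5, and the vertices of any clique must share a bag in every tree decomposition; so some bag has ≥ 5 vertices and tw(G) ≥ 4. Therefore the treewidth is 4.

Treewidth 4.
One optimal decomposition is:
Bags: B1 = {4, 6, 8, 11, 12}  B2 = {3, 6, 8, 11, 12}  B3 = {1, 6, 8, 11, 12}  B4 = {3, 5, 6, 8, 12}  B5 = {1, 6, 8, 9, 11}  B6 = {4, 7, 8, 11, 12}  B7 = {3, 5, 6, 8, 10}  B8 = {1, 2, 6, 9, 11}
Tree: B1–B2, B1–B3, B2–B4, B3–B5, B1–B6, B4–B7, B5–B8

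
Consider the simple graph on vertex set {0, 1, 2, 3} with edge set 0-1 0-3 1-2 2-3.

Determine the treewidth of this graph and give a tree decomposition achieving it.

Treewidth 2.
One optimal decomposition is:
Bags: B1 = {0, 2, 3}  B2 = {0, 1, 2}
Tree: B1–B2

Every bag has size at most 3, so the width is 3 − 1 = 2 and tw(G) ≤ 2. For the lower bound, G contains the cycle 2–3–0–1–2, so G is not a forest; only forests have treewidth ≤ 1, hence tw(G) ≥ 2. Therefore the treewidth is 2.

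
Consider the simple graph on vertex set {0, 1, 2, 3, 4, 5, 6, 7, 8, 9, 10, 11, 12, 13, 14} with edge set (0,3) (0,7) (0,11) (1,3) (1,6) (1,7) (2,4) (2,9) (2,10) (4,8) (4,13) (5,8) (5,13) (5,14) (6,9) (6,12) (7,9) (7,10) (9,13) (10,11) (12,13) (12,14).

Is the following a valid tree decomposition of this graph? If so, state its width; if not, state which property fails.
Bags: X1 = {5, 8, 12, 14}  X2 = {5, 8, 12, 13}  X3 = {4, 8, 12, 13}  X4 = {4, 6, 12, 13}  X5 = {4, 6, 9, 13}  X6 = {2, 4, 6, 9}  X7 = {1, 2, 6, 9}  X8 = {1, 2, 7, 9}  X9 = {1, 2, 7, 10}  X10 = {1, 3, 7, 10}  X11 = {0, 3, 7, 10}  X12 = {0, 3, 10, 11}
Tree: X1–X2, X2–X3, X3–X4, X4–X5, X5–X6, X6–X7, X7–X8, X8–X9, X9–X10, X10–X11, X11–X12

Every vertex of G appears in some bag (union = {0, 1, 2, 3, 4, 5, 6, 7, 8, 9, 10, 11, 12, 13, 14}); every edge is covered by a bag; and for each vertex v the set of bags containing v is connected in the bag tree. The decomposition is therefore valid. The largest bag has 4 vertices, so the width is 3.

Yes; width 3.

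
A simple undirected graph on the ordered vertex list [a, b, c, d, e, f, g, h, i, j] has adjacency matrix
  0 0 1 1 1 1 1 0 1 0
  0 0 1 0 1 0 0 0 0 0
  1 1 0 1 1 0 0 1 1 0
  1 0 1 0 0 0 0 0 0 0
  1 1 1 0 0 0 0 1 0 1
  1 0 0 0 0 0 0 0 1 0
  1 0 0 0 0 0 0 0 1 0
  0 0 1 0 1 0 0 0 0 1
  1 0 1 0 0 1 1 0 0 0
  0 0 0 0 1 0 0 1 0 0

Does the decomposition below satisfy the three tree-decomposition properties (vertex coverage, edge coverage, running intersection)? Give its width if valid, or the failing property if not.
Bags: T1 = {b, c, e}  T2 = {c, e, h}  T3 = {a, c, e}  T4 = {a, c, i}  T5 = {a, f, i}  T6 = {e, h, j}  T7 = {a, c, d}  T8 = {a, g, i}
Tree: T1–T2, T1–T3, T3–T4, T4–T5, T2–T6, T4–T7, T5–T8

Every vertex of G appears in some bag (union = {a, b, c, d, e, f, g, h, i, j}); every edge is covered by a bag; and for each vertex v the set of bags containing v is connected in the bag tree. The decomposition is therefore valid. The largest bag has 3 vertices, so the width is 2.

Yes; width 2.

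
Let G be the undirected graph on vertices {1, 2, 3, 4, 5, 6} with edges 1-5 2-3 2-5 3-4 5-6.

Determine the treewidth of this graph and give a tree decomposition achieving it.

The largest bag has 2 vertices, giving width 1; this decomposition certifies tw(G) ≤ 1. Since G has at least one edge (e.g. 2–5), it is not an edgeless graph, so tw(G) ≥ 1. Therefore the treewidth is 1.

Treewidth 1.
Bags: B1 = {2, 5}  B2 = {2, 3}  B3 = {1, 5}  B4 = {5, 6}  B5 = {3, 4}
Tree: B1–B2, B1–B3, B1–B4, B2–B5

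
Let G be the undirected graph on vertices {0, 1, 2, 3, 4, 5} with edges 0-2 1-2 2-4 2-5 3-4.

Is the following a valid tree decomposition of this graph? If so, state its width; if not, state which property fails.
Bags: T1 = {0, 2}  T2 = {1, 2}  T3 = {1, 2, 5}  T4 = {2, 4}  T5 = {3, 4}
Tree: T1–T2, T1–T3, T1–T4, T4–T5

A tree decomposition must satisfy three properties: every vertex lies in some bag; for every edge, both endpoints lie together in some bag; and for every vertex, the bags containing it form a connected subtree. Here bags containing vertex 1 are not connected in the tree, so the decomposition is invalid.

No — bags containing vertex 1 are not connected in the tree.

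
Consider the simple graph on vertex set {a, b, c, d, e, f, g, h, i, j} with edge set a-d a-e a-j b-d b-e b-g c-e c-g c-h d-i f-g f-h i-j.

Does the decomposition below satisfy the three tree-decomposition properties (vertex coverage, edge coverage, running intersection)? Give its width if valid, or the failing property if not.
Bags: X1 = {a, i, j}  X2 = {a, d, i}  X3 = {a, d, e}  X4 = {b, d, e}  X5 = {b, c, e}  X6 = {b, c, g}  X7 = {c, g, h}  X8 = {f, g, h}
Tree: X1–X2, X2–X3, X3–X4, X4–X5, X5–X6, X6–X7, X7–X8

Every vertex of G appears in some bag (union = {a, b, c, d, e, f, g, h, i, j}); every edge is covered by a bag; and for each vertex v the set of bags containing v is connected in the bag tree. The decomposition is therefore valid. The largest bag has 3 vertices, so the width is 2.

Yes; width 2.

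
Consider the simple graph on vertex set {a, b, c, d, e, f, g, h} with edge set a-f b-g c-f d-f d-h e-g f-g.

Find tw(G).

A width-1 tree decomposition is:
Bags: B1 = {d, f}  B2 = {a, f}  B3 = {f, g}  B4 = {d, h}  B5 = {b, g}  B6 = {e, g}  B7 = {c, f}
Tree: B1–B2, B1–B3, B1–B4, B3–B5, B5–B6, B2–B7
Each bag holds 2 vertices, so the decomposition has width 1, which upper-bounds the treewidth. Since G has at least one edge (e.g. d–f), it is not an edgeless graph, so tw(G) ≥ 1. Hence tw(G) = 1 exactly.

1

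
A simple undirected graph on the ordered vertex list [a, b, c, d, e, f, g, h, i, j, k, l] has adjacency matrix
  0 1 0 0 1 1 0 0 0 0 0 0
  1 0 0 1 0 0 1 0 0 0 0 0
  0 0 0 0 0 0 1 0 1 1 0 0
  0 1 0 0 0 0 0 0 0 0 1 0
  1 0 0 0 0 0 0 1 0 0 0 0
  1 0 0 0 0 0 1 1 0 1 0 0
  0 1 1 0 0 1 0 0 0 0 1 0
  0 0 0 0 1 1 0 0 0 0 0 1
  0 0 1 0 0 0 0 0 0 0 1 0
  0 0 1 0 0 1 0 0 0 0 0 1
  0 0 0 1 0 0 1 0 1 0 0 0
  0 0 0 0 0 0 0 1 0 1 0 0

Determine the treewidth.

A width-3 tree decomposition is:
Bags: B1 = {c, d, i, k}  B2 = {c, d, g, k}  B3 = {b, c, d, g}  B4 = {b, c, g, j}  B5 = {b, f, g, j}  B6 = {a, b, f, j}  B7 = {a, f, j, l}  B8 = {a, f, h, l}  B9 = {a, e, h, l}
Tree: B1–B2, B2–B3, B3–B4, B4–B5, B5–B6, B6–B7, B7–B8, B8–B9
The largest bag has 4 vertices, giving width 3; this decomposition certifies tw(G) ≤ 3. For the lower bound: the 4 vertex sets {d,i,k}, {c}, {g}, {a,b,f,j} are disjoint, each induces a connected subgraph, and every pair is joined by at least one edge of G. Contracting each set to a single vertex therefore yields K_{4} as a minor, and since treewidth is minor-monotone, tw(G) ≥ tw(K_{4}) = 3. The upper and lower bounds meet at 3, so that is the treewidth.

3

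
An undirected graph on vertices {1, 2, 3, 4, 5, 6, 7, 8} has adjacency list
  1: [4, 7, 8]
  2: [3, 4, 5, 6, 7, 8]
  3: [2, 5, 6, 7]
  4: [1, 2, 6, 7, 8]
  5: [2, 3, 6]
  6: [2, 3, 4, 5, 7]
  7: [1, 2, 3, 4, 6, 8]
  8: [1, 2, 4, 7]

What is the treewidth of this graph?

3

A width-3 tree decomposition is:
Bags: B1 = {2, 4, 6, 7}  B2 = {2, 3, 6, 7}  B3 = {2, 4, 7, 8}  B4 = {1, 4, 7, 8}  B5 = {2, 3, 5, 6}
Tree: B1–B2, B1–B3, B3–B4, B2–B5
The largest bag has 4 vertices, giving width 3; this decomposition certifies tw(G) ≤ 3. For the lower bound, the 4 vertices {1, 4, 7, 8} are pairwise adjacent, and any tree decomposition puts a clique entirely inside one bag — forcing width ≥ 3. Therefore the treewidth is 3.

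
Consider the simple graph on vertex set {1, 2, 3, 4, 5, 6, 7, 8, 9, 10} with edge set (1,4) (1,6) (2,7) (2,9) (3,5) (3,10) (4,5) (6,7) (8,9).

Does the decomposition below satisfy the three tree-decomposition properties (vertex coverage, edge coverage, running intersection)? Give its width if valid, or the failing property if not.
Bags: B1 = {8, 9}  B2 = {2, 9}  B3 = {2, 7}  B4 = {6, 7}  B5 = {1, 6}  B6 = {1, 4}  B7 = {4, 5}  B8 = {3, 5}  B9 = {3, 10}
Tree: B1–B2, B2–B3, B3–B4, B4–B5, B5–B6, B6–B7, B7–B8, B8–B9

Yes; width 1.

Every vertex of G appears in some bag (union = {1, 2, 3, 4, 5, 6, 7, 8, 9, 10}); every edge is covered by a bag; and for each vertex v the set of bags containing v is connected in the bag tree. The decomposition is therefore valid. The largest bag has 2 vertices, so the width is 1.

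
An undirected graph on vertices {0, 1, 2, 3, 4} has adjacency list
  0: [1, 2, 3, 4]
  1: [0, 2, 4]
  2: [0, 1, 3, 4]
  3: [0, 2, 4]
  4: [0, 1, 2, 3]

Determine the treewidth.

3

A width-3 tree decomposition is:
Bags: B1 = {0, 2, 3, 4}  B2 = {0, 1, 2, 4}
Tree: B1–B2
Each bag holds 4 vertices, so the decomposition has width 3, which upper-bounds the treewidth. Conversely, {0, 1, 2, 4} is a clique of size 4, and the vertices of any clique must share a bag in every tree decomposition; so some bag has ≥ 4 vertices and tw(G) ≥ 3. Therefore the treewidth is 3.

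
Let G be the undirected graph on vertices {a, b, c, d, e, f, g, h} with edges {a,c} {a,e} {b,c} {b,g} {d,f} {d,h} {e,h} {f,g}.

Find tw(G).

A width-2 tree decomposition is:
Bags: B1 = {a, e, h}  B2 = {a, d, h}  B3 = {a, d, f}  B4 = {a, f, g}  B5 = {a, b, g}  B6 = {a, b, c}
Tree: B1–B2, B2–B3, B3–B4, B4–B5, B5–B6
Every bag has size at most 3, so the width is 3 − 1 = 2 and tw(G) ≤ 2. Since a–e–h–d–f–g–b–c–a is a cycle in G, G is not acyclic. Forests are exactly the graphs of treewidth ≤ 1, so tw(G) ≥ 2. The upper and lower bounds meet at 2, so that is the treewidth.

2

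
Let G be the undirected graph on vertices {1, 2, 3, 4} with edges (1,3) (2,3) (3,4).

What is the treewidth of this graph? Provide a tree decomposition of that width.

Each bag holds 2 vertices, so the decomposition has width 1, which upper-bounds the treewidth. Any graph with an edge has treewidth ≥ 1, and G has the edge 2–3. Combining the bounds, tw(G) = 1.

Treewidth 1.
One optimal decomposition is:
Bags: B1 = {2, 3}  B2 = {3, 4}  B3 = {1, 3}
Tree: B1–B2, B2–B3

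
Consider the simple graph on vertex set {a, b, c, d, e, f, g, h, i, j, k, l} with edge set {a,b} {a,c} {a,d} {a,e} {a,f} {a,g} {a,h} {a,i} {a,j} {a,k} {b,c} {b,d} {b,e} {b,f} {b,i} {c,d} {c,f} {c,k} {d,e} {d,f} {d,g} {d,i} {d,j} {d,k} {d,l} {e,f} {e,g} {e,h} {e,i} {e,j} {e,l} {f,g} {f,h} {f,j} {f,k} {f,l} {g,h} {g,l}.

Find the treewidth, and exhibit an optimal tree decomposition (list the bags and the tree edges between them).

Treewidth 4.
Bags: B1 = {a, b, d, e, f}  B2 = {a, d, e, f, g}  B3 = {a, b, c, d, f}  B4 = {a, e, f, g, h}  B5 = {a, c, d, f, k}  B6 = {a, d, e, f, j}  B7 = {d, e, f, g, l}  B8 = {a, b, d, e, i}
Tree: B1–B2, B1–B3, B2–B4, B3–B5, B1–B6, B2–B7, B1–B8

Each bag holds 5 vertices, so the decomposition has width 4, which upper-bounds the treewidth. Conversely, {a, d, e, f, g} is a clique of size 5, and the vertices of any clique must share a bag in every tree decomposition; so some bag has ≥ 5 vertices and tw(G) ≥ 4. Combining the bounds, tw(G) = 4.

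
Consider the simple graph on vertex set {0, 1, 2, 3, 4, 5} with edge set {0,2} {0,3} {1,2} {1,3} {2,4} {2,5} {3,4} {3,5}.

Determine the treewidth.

A width-2 tree decomposition is:
Bags: B1 = {1, 2, 3}  B2 = {2, 3, 5}  B3 = {0, 2, 3}  B4 = {2, 3, 4}
Tree: B1–B2, B2–B3, B3–B4
Every bag has size at most 3, so the width is 3 − 1 = 2 and tw(G) ≤ 2. The edges 1–2–5–3–1 form a cycle, so G is not a tree and its treewidth is at least 2. Hence tw(G) = 2 exactly.

2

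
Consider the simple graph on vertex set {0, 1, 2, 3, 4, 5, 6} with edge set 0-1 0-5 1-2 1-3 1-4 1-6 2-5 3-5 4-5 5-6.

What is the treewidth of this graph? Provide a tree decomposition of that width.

Treewidth 2.
Bags: B1 = {0, 1, 5}  B2 = {1, 2, 5}  B3 = {1, 5, 6}  B4 = {1, 3, 5}  B5 = {1, 4, 5}
Tree: B1–B2, B2–B3, B3–B4, B4–B5

Each bag holds 3 vertices, so the decomposition has width 2, which upper-bounds the treewidth. Since 1–0–5–2–1 is a cycle in G, G is not acyclic. Forests are exactly the graphs of treewidth ≤ 1, so tw(G) ≥ 2. Hence tw(G) = 2 exactly.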